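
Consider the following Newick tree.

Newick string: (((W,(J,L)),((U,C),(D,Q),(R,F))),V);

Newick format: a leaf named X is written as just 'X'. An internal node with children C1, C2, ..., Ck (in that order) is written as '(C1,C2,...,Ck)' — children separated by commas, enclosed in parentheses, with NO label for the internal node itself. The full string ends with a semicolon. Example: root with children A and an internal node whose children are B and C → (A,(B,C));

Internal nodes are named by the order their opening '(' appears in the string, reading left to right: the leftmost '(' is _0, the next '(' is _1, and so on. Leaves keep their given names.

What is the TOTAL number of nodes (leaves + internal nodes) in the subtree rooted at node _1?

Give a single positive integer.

Newick: (((W,(J,L)),((U,C),(D,Q),(R,F))),V);
Locate _1: it is the '(' at position 1 (the 2nd '(' reading left to right).
Query: subtree rooted at _1
_1: subtree_size = 1 + 15
  _2: subtree_size = 1 + 4
    W: subtree_size = 1 + 0
    _3: subtree_size = 1 + 2
      J: subtree_size = 1 + 0
      L: subtree_size = 1 + 0
  _4: subtree_size = 1 + 9
    _5: subtree_size = 1 + 2
      U: subtree_size = 1 + 0
      C: subtree_size = 1 + 0
    _6: subtree_size = 1 + 2
      D: subtree_size = 1 + 0
      Q: subtree_size = 1 + 0
    _7: subtree_size = 1 + 2
      R: subtree_size = 1 + 0
      F: subtree_size = 1 + 0
Total subtree size of _1: 16

Answer: 16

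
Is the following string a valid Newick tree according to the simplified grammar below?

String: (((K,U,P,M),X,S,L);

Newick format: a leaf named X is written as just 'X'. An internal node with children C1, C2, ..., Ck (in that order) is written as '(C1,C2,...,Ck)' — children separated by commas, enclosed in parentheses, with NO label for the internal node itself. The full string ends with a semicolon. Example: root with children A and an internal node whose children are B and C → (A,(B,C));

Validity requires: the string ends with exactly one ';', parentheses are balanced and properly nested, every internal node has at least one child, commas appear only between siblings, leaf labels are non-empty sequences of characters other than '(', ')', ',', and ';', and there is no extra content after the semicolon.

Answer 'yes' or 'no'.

Input: (((K,U,P,M),X,S,L);
Paren balance: 3 '(' vs 2 ')' MISMATCH
Ends with single ';': True
Full parse: FAILS (expected , or ) at pos 18)
Valid: False

Answer: no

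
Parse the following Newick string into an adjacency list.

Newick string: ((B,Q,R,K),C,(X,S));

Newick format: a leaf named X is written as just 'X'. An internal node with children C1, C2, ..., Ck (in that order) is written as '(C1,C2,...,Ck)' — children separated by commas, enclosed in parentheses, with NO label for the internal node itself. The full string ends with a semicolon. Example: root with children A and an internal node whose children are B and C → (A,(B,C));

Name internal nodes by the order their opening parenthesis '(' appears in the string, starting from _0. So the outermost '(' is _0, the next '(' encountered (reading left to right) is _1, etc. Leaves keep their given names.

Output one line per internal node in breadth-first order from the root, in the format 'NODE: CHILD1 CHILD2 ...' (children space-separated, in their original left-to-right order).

Answer: _0: _1 C _2
_1: B Q R K
_2: X S

Derivation:
Input: ((B,Q,R,K),C,(X,S));
Scanning left-to-right, naming '(' by encounter order:
  pos 0: '(' -> open internal node _0 (depth 1)
  pos 1: '(' -> open internal node _1 (depth 2)
  pos 9: ')' -> close internal node _1 (now at depth 1)
  pos 13: '(' -> open internal node _2 (depth 2)
  pos 17: ')' -> close internal node _2 (now at depth 1)
  pos 18: ')' -> close internal node _0 (now at depth 0)
Total internal nodes: 3
BFS adjacency from root:
  _0: _1 C _2
  _1: B Q R K
  _2: X S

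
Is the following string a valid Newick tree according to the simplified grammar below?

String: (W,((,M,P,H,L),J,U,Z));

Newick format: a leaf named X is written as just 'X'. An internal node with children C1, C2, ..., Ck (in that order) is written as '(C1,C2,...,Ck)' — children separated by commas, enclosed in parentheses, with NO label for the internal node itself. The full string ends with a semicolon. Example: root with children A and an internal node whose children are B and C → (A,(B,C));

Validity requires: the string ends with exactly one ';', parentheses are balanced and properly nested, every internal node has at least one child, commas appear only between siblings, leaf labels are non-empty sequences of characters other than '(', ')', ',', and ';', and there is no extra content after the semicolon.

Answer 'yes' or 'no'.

Input: (W,((,M,P,H,L),J,U,Z));
Paren balance: 3 '(' vs 3 ')' OK
Ends with single ';': True
Full parse: FAILS (empty leaf label at pos 5)
Valid: False

Answer: no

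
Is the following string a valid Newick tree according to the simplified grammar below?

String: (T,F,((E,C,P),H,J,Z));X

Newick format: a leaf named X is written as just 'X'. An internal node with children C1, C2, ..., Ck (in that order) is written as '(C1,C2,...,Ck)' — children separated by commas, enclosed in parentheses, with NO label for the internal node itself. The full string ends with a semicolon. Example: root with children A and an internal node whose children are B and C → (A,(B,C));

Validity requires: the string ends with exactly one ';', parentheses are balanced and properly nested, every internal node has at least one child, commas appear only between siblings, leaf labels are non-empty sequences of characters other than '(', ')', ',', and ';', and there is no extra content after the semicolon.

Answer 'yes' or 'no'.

Answer: no

Derivation:
Input: (T,F,((E,C,P),H,J,Z));X
Paren balance: 3 '(' vs 3 ')' OK
Ends with single ';': False
Full parse: FAILS (must end with ;)
Valid: False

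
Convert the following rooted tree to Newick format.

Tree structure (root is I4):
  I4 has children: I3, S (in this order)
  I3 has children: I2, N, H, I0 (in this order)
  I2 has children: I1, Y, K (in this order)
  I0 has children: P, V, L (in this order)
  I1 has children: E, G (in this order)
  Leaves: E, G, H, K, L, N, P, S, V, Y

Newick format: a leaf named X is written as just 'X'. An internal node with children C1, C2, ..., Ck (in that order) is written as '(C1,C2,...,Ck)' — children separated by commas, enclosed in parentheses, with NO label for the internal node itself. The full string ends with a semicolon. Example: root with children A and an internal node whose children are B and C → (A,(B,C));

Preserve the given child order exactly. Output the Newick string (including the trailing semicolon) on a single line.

internal I4 with children ['I3', 'S']
  internal I3 with children ['I2', 'N', 'H', 'I0']
    internal I2 with children ['I1', 'Y', 'K']
      internal I1 with children ['E', 'G']
        leaf 'E' → 'E'
        leaf 'G' → 'G'
      → '(E,G)'
      leaf 'Y' → 'Y'
      leaf 'K' → 'K'
    → '((E,G),Y,K)'
    leaf 'N' → 'N'
    leaf 'H' → 'H'
    internal I0 with children ['P', 'V', 'L']
      leaf 'P' → 'P'
      leaf 'V' → 'V'
      leaf 'L' → 'L'
    → '(P,V,L)'
  → '(((E,G),Y,K),N,H,(P,V,L))'
  leaf 'S' → 'S'
→ '((((E,G),Y,K),N,H,(P,V,L)),S)'
Final: ((((E,G),Y,K),N,H,(P,V,L)),S);

Answer: ((((E,G),Y,K),N,H,(P,V,L)),S);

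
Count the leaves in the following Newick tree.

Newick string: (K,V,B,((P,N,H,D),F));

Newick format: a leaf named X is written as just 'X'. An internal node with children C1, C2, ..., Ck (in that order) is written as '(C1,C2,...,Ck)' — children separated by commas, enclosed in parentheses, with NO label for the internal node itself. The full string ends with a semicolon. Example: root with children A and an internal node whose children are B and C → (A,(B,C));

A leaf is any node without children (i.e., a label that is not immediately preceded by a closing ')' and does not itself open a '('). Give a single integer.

Newick: (K,V,B,((P,N,H,D),F));
Scan left-to-right; a leaf is any maximal label run not followed by '(':
  pos 1: leaf 'K' → count = 1
  pos 3: leaf 'V' → count = 2
  pos 5: leaf 'B' → count = 3
  pos 9: leaf 'P' → count = 4
  pos 11: leaf 'N' → count = 5
  pos 13: leaf 'H' → count = 6
  pos 15: leaf 'D' → count = 7
  pos 18: leaf 'F' → count = 8
Total leaves: 8

Answer: 8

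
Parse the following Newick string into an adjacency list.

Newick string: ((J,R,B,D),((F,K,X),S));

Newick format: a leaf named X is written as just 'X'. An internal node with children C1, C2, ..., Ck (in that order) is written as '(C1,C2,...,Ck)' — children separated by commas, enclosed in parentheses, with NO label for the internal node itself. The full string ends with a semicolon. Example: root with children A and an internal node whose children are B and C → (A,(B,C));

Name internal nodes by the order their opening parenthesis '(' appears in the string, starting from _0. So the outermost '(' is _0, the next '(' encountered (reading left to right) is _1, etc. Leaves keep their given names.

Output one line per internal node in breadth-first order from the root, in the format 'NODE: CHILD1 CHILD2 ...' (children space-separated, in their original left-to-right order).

Input: ((J,R,B,D),((F,K,X),S));
Scanning left-to-right, naming '(' by encounter order:
  pos 0: '(' -> open internal node _0 (depth 1)
  pos 1: '(' -> open internal node _1 (depth 2)
  pos 9: ')' -> close internal node _1 (now at depth 1)
  pos 11: '(' -> open internal node _2 (depth 2)
  pos 12: '(' -> open internal node _3 (depth 3)
  pos 18: ')' -> close internal node _3 (now at depth 2)
  pos 21: ')' -> close internal node _2 (now at depth 1)
  pos 22: ')' -> close internal node _0 (now at depth 0)
Total internal nodes: 4
BFS adjacency from root:
  _0: _1 _2
  _1: J R B D
  _2: _3 S
  _3: F K X

Answer: _0: _1 _2
_1: J R B D
_2: _3 S
_3: F K X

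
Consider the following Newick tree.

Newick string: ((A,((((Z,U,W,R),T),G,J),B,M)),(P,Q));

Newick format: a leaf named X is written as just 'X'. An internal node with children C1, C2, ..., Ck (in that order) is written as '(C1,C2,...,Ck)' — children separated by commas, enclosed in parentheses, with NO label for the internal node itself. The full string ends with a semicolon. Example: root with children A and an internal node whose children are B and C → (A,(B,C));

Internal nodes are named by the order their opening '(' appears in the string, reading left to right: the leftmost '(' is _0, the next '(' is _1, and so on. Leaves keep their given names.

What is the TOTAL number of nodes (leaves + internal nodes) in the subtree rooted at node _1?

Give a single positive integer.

Answer: 15

Derivation:
Newick: ((A,((((Z,U,W,R),T),G,J),B,M)),(P,Q));
Locate _1: it is the '(' at position 1 (the 2nd '(' reading left to right).
Query: subtree rooted at _1
_1: subtree_size = 1 + 14
  A: subtree_size = 1 + 0
  _2: subtree_size = 1 + 12
    _3: subtree_size = 1 + 9
      _4: subtree_size = 1 + 6
        _5: subtree_size = 1 + 4
          Z: subtree_size = 1 + 0
          U: subtree_size = 1 + 0
          W: subtree_size = 1 + 0
          R: subtree_size = 1 + 0
        T: subtree_size = 1 + 0
      G: subtree_size = 1 + 0
      J: subtree_size = 1 + 0
    B: subtree_size = 1 + 0
    M: subtree_size = 1 + 0
Total subtree size of _1: 15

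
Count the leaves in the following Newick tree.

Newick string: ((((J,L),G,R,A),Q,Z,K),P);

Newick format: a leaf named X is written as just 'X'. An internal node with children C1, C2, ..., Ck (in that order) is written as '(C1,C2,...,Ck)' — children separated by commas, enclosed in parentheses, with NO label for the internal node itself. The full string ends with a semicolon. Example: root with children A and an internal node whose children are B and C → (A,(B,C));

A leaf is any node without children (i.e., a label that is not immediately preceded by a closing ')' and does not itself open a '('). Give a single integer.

Answer: 9

Derivation:
Newick: ((((J,L),G,R,A),Q,Z,K),P);
Scan left-to-right; a leaf is any maximal label run not followed by '(':
  pos 4: leaf 'J' → count = 1
  pos 6: leaf 'L' → count = 2
  pos 9: leaf 'G' → count = 3
  pos 11: leaf 'R' → count = 4
  pos 13: leaf 'A' → count = 5
  pos 16: leaf 'Q' → count = 6
  pos 18: leaf 'Z' → count = 7
  pos 20: leaf 'K' → count = 8
  pos 23: leaf 'P' → count = 9
Total leaves: 9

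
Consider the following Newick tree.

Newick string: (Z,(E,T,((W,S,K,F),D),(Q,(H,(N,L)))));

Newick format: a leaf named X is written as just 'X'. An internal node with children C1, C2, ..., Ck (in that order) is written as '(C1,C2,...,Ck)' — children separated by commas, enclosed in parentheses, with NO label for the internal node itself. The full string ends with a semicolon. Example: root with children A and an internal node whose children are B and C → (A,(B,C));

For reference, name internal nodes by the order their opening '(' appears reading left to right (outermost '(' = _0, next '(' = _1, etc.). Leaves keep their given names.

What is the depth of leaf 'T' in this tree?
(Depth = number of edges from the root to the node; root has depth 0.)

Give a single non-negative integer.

Answer: 2

Derivation:
Newick: (Z,(E,T,((W,S,K,F),D),(Q,(H,(N,L)))));
Naming internals by '(' encounter order: outermost '(' = _0, next = _1, ...
Query node: T
Path from root: _0 -> _1 -> T
Depth of T: 2 (number of edges from root)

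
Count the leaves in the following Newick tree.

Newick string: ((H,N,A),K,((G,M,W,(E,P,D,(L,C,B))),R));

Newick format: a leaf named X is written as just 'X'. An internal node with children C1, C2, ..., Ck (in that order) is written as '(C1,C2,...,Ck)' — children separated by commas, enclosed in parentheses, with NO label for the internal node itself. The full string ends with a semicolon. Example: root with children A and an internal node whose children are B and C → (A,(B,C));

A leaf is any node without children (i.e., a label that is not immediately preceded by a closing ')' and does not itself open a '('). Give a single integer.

Newick: ((H,N,A),K,((G,M,W,(E,P,D,(L,C,B))),R));
Scan left-to-right; a leaf is any maximal label run not followed by '(':
  pos 2: leaf 'H' → count = 1
  pos 4: leaf 'N' → count = 2
  pos 6: leaf 'A' → count = 3
  pos 9: leaf 'K' → count = 4
  pos 13: leaf 'G' → count = 5
  pos 15: leaf 'M' → count = 6
  pos 17: leaf 'W' → count = 7
  pos 20: leaf 'E' → count = 8
  pos 22: leaf 'P' → count = 9
  pos 24: leaf 'D' → count = 10
  pos 27: leaf 'L' → count = 11
  pos 29: leaf 'C' → count = 12
  pos 31: leaf 'B' → count = 13
  pos 36: leaf 'R' → count = 14
Total leaves: 14

Answer: 14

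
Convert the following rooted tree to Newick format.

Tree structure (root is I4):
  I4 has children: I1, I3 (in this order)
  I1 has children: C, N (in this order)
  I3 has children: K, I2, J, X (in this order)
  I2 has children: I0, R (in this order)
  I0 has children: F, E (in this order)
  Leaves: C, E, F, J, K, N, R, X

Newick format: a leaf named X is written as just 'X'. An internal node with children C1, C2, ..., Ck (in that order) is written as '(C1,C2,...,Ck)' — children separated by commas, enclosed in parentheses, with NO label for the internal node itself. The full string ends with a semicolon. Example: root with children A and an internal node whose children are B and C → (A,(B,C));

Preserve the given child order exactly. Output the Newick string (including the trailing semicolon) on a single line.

internal I4 with children ['I1', 'I3']
  internal I1 with children ['C', 'N']
    leaf 'C' → 'C'
    leaf 'N' → 'N'
  → '(C,N)'
  internal I3 with children ['K', 'I2', 'J', 'X']
    leaf 'K' → 'K'
    internal I2 with children ['I0', 'R']
      internal I0 with children ['F', 'E']
        leaf 'F' → 'F'
        leaf 'E' → 'E'
      → '(F,E)'
      leaf 'R' → 'R'
    → '((F,E),R)'
    leaf 'J' → 'J'
    leaf 'X' → 'X'
  → '(K,((F,E),R),J,X)'
→ '((C,N),(K,((F,E),R),J,X))'
Final: ((C,N),(K,((F,E),R),J,X));

Answer: ((C,N),(K,((F,E),R),J,X));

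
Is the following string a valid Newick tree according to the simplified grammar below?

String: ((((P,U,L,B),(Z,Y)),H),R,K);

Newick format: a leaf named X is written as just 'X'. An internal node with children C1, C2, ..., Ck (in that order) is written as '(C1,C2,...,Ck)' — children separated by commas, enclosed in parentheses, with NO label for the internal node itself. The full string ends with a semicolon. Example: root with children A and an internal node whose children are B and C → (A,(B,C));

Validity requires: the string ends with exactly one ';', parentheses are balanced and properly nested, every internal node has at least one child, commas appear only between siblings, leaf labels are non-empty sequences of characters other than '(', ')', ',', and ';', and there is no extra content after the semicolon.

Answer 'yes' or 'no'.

Input: ((((P,U,L,B),(Z,Y)),H),R,K);
Paren balance: 5 '(' vs 5 ')' OK
Ends with single ';': True
Full parse: OK
Valid: True

Answer: yes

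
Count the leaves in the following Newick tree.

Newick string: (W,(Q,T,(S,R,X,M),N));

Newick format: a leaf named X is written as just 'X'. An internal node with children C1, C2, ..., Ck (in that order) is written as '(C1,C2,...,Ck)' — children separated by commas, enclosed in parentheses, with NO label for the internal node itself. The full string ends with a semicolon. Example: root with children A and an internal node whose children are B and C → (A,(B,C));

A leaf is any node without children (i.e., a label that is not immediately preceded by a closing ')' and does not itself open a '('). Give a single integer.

Answer: 8

Derivation:
Newick: (W,(Q,T,(S,R,X,M),N));
Scan left-to-right; a leaf is any maximal label run not followed by '(':
  pos 1: leaf 'W' → count = 1
  pos 4: leaf 'Q' → count = 2
  pos 6: leaf 'T' → count = 3
  pos 9: leaf 'S' → count = 4
  pos 11: leaf 'R' → count = 5
  pos 13: leaf 'X' → count = 6
  pos 15: leaf 'M' → count = 7
  pos 18: leaf 'N' → count = 8
Total leaves: 8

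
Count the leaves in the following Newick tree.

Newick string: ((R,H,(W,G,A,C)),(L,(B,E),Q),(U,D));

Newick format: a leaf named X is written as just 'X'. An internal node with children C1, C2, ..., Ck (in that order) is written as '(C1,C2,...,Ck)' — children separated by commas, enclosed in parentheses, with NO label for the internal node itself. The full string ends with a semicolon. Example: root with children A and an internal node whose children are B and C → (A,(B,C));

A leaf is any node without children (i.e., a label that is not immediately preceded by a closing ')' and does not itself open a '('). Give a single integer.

Answer: 12

Derivation:
Newick: ((R,H,(W,G,A,C)),(L,(B,E),Q),(U,D));
Scan left-to-right; a leaf is any maximal label run not followed by '(':
  pos 2: leaf 'R' → count = 1
  pos 4: leaf 'H' → count = 2
  pos 7: leaf 'W' → count = 3
  pos 9: leaf 'G' → count = 4
  pos 11: leaf 'A' → count = 5
  pos 13: leaf 'C' → count = 6
  pos 18: leaf 'L' → count = 7
  pos 21: leaf 'B' → count = 8
  pos 23: leaf 'E' → count = 9
  pos 26: leaf 'Q' → count = 10
  pos 30: leaf 'U' → count = 11
  pos 32: leaf 'D' → count = 12
Total leaves: 12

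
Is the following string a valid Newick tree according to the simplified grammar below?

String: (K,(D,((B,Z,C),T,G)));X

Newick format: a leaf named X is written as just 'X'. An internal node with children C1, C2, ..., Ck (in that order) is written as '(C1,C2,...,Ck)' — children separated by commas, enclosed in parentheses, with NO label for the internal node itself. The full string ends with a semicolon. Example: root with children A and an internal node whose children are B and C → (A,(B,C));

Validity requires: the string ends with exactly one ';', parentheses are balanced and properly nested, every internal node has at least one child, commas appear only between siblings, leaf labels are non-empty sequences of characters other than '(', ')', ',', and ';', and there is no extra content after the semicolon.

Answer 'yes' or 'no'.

Answer: no

Derivation:
Input: (K,(D,((B,Z,C),T,G)));X
Paren balance: 4 '(' vs 4 ')' OK
Ends with single ';': False
Full parse: FAILS (must end with ;)
Valid: False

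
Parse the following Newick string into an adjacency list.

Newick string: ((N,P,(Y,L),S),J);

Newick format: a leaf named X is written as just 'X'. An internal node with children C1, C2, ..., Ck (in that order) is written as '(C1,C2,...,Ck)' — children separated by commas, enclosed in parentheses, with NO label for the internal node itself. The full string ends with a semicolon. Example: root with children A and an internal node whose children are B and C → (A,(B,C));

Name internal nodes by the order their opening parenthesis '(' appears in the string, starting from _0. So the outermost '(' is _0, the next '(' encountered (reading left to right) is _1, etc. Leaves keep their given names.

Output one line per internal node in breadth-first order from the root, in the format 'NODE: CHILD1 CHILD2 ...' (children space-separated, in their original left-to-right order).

Input: ((N,P,(Y,L),S),J);
Scanning left-to-right, naming '(' by encounter order:
  pos 0: '(' -> open internal node _0 (depth 1)
  pos 1: '(' -> open internal node _1 (depth 2)
  pos 6: '(' -> open internal node _2 (depth 3)
  pos 10: ')' -> close internal node _2 (now at depth 2)
  pos 13: ')' -> close internal node _1 (now at depth 1)
  pos 16: ')' -> close internal node _0 (now at depth 0)
Total internal nodes: 3
BFS adjacency from root:
  _0: _1 J
  _1: N P _2 S
  _2: Y L

Answer: _0: _1 J
_1: N P _2 S
_2: Y L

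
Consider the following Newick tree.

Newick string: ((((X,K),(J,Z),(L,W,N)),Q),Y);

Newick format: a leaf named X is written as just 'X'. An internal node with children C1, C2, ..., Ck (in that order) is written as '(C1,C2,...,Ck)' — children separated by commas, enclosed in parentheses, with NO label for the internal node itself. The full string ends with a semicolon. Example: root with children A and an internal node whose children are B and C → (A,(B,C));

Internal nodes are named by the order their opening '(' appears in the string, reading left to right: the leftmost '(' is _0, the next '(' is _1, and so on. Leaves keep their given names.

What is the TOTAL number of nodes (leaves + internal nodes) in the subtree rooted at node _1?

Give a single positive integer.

Answer: 13

Derivation:
Newick: ((((X,K),(J,Z),(L,W,N)),Q),Y);
Locate _1: it is the '(' at position 1 (the 2nd '(' reading left to right).
Query: subtree rooted at _1
_1: subtree_size = 1 + 12
  _2: subtree_size = 1 + 10
    _3: subtree_size = 1 + 2
      X: subtree_size = 1 + 0
      K: subtree_size = 1 + 0
    _4: subtree_size = 1 + 2
      J: subtree_size = 1 + 0
      Z: subtree_size = 1 + 0
    _5: subtree_size = 1 + 3
      L: subtree_size = 1 + 0
      W: subtree_size = 1 + 0
      N: subtree_size = 1 + 0
  Q: subtree_size = 1 + 0
Total subtree size of _1: 13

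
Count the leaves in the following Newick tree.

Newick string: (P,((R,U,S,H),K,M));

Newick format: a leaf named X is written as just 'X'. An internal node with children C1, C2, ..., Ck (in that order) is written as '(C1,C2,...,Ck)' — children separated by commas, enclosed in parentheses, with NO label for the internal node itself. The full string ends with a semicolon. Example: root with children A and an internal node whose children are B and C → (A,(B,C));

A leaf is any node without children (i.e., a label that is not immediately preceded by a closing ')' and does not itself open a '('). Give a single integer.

Answer: 7

Derivation:
Newick: (P,((R,U,S,H),K,M));
Scan left-to-right; a leaf is any maximal label run not followed by '(':
  pos 1: leaf 'P' → count = 1
  pos 5: leaf 'R' → count = 2
  pos 7: leaf 'U' → count = 3
  pos 9: leaf 'S' → count = 4
  pos 11: leaf 'H' → count = 5
  pos 14: leaf 'K' → count = 6
  pos 16: leaf 'M' → count = 7
Total leaves: 7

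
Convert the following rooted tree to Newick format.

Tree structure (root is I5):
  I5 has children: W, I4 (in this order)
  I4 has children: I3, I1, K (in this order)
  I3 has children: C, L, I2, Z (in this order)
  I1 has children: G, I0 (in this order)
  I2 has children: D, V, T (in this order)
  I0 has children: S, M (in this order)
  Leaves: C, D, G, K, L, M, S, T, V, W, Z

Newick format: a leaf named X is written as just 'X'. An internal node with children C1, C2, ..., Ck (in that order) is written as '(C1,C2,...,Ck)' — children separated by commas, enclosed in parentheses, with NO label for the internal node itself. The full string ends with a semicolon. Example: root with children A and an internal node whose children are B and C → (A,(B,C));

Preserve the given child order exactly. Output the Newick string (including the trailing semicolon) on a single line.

Answer: (W,((C,L,(D,V,T),Z),(G,(S,M)),K));

Derivation:
internal I5 with children ['W', 'I4']
  leaf 'W' → 'W'
  internal I4 with children ['I3', 'I1', 'K']
    internal I3 with children ['C', 'L', 'I2', 'Z']
      leaf 'C' → 'C'
      leaf 'L' → 'L'
      internal I2 with children ['D', 'V', 'T']
        leaf 'D' → 'D'
        leaf 'V' → 'V'
        leaf 'T' → 'T'
      → '(D,V,T)'
      leaf 'Z' → 'Z'
    → '(C,L,(D,V,T),Z)'
    internal I1 with children ['G', 'I0']
      leaf 'G' → 'G'
      internal I0 with children ['S', 'M']
        leaf 'S' → 'S'
        leaf 'M' → 'M'
      → '(S,M)'
    → '(G,(S,M))'
    leaf 'K' → 'K'
  → '((C,L,(D,V,T),Z),(G,(S,M)),K)'
→ '(W,((C,L,(D,V,T),Z),(G,(S,M)),K))'
Final: (W,((C,L,(D,V,T),Z),(G,(S,M)),K));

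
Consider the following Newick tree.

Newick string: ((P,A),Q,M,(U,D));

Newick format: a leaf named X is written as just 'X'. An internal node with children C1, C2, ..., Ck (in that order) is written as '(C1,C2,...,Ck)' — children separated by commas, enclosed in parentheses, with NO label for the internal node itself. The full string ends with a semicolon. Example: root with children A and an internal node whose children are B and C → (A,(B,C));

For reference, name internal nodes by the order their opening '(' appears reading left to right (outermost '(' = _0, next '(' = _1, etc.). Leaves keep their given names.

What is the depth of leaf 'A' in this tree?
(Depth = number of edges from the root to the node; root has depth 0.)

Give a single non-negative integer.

Newick: ((P,A),Q,M,(U,D));
Naming internals by '(' encounter order: outermost '(' = _0, next = _1, ...
Query node: A
Path from root: _0 -> _1 -> A
Depth of A: 2 (number of edges from root)

Answer: 2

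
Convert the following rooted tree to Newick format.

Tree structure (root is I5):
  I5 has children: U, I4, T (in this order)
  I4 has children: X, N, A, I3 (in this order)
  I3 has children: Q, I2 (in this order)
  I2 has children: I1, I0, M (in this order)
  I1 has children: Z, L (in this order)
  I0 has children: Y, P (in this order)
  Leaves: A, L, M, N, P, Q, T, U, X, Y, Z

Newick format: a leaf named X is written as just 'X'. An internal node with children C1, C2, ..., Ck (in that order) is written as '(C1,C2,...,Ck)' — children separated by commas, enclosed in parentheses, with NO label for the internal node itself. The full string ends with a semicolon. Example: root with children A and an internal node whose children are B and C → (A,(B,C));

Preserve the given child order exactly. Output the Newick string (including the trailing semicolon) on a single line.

internal I5 with children ['U', 'I4', 'T']
  leaf 'U' → 'U'
  internal I4 with children ['X', 'N', 'A', 'I3']
    leaf 'X' → 'X'
    leaf 'N' → 'N'
    leaf 'A' → 'A'
    internal I3 with children ['Q', 'I2']
      leaf 'Q' → 'Q'
      internal I2 with children ['I1', 'I0', 'M']
        internal I1 with children ['Z', 'L']
          leaf 'Z' → 'Z'
          leaf 'L' → 'L'
        → '(Z,L)'
        internal I0 with children ['Y', 'P']
          leaf 'Y' → 'Y'
          leaf 'P' → 'P'
        → '(Y,P)'
        leaf 'M' → 'M'
      → '((Z,L),(Y,P),M)'
    → '(Q,((Z,L),(Y,P),M))'
  → '(X,N,A,(Q,((Z,L),(Y,P),M)))'
  leaf 'T' → 'T'
→ '(U,(X,N,A,(Q,((Z,L),(Y,P),M))),T)'
Final: (U,(X,N,A,(Q,((Z,L),(Y,P),M))),T);

Answer: (U,(X,N,A,(Q,((Z,L),(Y,P),M))),T);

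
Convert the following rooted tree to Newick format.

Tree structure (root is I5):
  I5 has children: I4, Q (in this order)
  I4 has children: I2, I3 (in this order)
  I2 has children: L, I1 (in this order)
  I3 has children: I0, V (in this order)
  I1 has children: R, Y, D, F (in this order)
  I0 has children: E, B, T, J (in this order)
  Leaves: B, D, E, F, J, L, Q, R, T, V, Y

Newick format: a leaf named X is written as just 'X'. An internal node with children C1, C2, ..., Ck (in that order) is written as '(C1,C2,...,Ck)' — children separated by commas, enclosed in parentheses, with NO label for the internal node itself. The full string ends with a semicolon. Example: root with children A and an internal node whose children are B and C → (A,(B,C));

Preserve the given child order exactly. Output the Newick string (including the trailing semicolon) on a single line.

internal I5 with children ['I4', 'Q']
  internal I4 with children ['I2', 'I3']
    internal I2 with children ['L', 'I1']
      leaf 'L' → 'L'
      internal I1 with children ['R', 'Y', 'D', 'F']
        leaf 'R' → 'R'
        leaf 'Y' → 'Y'
        leaf 'D' → 'D'
        leaf 'F' → 'F'
      → '(R,Y,D,F)'
    → '(L,(R,Y,D,F))'
    internal I3 with children ['I0', 'V']
      internal I0 with children ['E', 'B', 'T', 'J']
        leaf 'E' → 'E'
        leaf 'B' → 'B'
        leaf 'T' → 'T'
        leaf 'J' → 'J'
      → '(E,B,T,J)'
      leaf 'V' → 'V'
    → '((E,B,T,J),V)'
  → '((L,(R,Y,D,F)),((E,B,T,J),V))'
  leaf 'Q' → 'Q'
→ '(((L,(R,Y,D,F)),((E,B,T,J),V)),Q)'
Final: (((L,(R,Y,D,F)),((E,B,T,J),V)),Q);

Answer: (((L,(R,Y,D,F)),((E,B,T,J),V)),Q);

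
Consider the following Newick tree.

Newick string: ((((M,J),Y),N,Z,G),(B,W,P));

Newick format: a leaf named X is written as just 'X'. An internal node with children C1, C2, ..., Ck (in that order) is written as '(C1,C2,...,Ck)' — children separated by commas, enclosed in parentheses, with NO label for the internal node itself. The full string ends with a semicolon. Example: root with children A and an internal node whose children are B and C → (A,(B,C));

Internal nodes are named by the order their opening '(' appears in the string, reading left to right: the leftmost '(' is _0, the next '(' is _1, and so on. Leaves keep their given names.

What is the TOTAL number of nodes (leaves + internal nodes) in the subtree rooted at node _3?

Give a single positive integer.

Answer: 3

Derivation:
Newick: ((((M,J),Y),N,Z,G),(B,W,P));
Locate _3: it is the '(' at position 3 (the 4th '(' reading left to right).
Query: subtree rooted at _3
_3: subtree_size = 1 + 2
  M: subtree_size = 1 + 0
  J: subtree_size = 1 + 0
Total subtree size of _3: 3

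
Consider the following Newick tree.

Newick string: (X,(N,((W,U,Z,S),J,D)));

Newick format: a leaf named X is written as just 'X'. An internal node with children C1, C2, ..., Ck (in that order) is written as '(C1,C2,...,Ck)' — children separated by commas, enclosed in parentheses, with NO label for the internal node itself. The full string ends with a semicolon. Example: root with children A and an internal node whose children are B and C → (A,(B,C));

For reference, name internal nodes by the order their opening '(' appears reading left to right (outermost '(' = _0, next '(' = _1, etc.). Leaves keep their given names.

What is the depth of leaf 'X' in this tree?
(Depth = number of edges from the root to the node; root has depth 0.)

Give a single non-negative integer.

Answer: 1

Derivation:
Newick: (X,(N,((W,U,Z,S),J,D)));
Naming internals by '(' encounter order: outermost '(' = _0, next = _1, ...
Query node: X
Path from root: _0 -> X
Depth of X: 1 (number of edges from root)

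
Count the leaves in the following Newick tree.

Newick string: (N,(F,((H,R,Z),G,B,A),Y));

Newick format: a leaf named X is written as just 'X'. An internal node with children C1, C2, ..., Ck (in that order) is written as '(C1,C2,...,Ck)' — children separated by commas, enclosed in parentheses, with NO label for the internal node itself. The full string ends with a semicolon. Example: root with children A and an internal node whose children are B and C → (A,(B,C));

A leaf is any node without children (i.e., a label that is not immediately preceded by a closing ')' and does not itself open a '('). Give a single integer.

Newick: (N,(F,((H,R,Z),G,B,A),Y));
Scan left-to-right; a leaf is any maximal label run not followed by '(':
  pos 1: leaf 'N' → count = 1
  pos 4: leaf 'F' → count = 2
  pos 8: leaf 'H' → count = 3
  pos 10: leaf 'R' → count = 4
  pos 12: leaf 'Z' → count = 5
  pos 15: leaf 'G' → count = 6
  pos 17: leaf 'B' → count = 7
  pos 19: leaf 'A' → count = 8
  pos 22: leaf 'Y' → count = 9
Total leaves: 9

Answer: 9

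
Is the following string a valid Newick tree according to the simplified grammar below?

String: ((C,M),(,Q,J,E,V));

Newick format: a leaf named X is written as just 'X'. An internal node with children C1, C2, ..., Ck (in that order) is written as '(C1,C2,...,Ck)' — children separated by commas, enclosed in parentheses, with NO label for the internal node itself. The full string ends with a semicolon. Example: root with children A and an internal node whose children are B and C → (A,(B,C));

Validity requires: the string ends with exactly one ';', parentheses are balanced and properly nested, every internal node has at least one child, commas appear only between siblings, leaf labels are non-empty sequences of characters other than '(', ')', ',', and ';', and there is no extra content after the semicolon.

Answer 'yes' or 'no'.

Input: ((C,M),(,Q,J,E,V));
Paren balance: 3 '(' vs 3 ')' OK
Ends with single ';': True
Full parse: FAILS (empty leaf label at pos 8)
Valid: False

Answer: no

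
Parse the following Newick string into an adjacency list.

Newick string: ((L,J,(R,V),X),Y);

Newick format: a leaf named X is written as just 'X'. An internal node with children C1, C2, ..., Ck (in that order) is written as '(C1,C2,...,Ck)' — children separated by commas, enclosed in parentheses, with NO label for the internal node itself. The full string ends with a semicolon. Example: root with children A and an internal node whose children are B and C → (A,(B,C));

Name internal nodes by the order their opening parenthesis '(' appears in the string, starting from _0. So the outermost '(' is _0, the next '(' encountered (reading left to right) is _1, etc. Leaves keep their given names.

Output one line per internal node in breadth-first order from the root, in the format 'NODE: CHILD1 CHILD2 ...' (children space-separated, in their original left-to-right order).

Input: ((L,J,(R,V),X),Y);
Scanning left-to-right, naming '(' by encounter order:
  pos 0: '(' -> open internal node _0 (depth 1)
  pos 1: '(' -> open internal node _1 (depth 2)
  pos 6: '(' -> open internal node _2 (depth 3)
  pos 10: ')' -> close internal node _2 (now at depth 2)
  pos 13: ')' -> close internal node _1 (now at depth 1)
  pos 16: ')' -> close internal node _0 (now at depth 0)
Total internal nodes: 3
BFS adjacency from root:
  _0: _1 Y
  _1: L J _2 X
  _2: R V

Answer: _0: _1 Y
_1: L J _2 X
_2: R V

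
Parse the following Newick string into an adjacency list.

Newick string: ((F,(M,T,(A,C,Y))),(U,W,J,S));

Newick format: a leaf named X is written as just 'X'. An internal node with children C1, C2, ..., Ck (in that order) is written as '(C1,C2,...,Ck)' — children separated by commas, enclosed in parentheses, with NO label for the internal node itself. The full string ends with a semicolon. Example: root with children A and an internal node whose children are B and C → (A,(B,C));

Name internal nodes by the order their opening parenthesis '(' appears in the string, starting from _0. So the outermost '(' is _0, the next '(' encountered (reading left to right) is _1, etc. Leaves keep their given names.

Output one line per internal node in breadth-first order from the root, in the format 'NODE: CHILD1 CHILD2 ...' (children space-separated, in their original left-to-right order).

Answer: _0: _1 _4
_1: F _2
_4: U W J S
_2: M T _3
_3: A C Y

Derivation:
Input: ((F,(M,T,(A,C,Y))),(U,W,J,S));
Scanning left-to-right, naming '(' by encounter order:
  pos 0: '(' -> open internal node _0 (depth 1)
  pos 1: '(' -> open internal node _1 (depth 2)
  pos 4: '(' -> open internal node _2 (depth 3)
  pos 9: '(' -> open internal node _3 (depth 4)
  pos 15: ')' -> close internal node _3 (now at depth 3)
  pos 16: ')' -> close internal node _2 (now at depth 2)
  pos 17: ')' -> close internal node _1 (now at depth 1)
  pos 19: '(' -> open internal node _4 (depth 2)
  pos 27: ')' -> close internal node _4 (now at depth 1)
  pos 28: ')' -> close internal node _0 (now at depth 0)
Total internal nodes: 5
BFS adjacency from root:
  _0: _1 _4
  _1: F _2
  _4: U W J S
  _2: M T _3
  _3: A C Y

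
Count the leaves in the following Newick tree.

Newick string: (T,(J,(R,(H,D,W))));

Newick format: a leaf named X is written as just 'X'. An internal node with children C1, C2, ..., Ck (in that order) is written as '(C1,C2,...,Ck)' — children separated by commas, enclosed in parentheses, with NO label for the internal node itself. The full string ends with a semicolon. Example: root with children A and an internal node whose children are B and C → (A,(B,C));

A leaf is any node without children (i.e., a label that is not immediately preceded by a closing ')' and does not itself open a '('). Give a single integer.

Answer: 6

Derivation:
Newick: (T,(J,(R,(H,D,W))));
Scan left-to-right; a leaf is any maximal label run not followed by '(':
  pos 1: leaf 'T' → count = 1
  pos 4: leaf 'J' → count = 2
  pos 7: leaf 'R' → count = 3
  pos 10: leaf 'H' → count = 4
  pos 12: leaf 'D' → count = 5
  pos 14: leaf 'W' → count = 6
Total leaves: 6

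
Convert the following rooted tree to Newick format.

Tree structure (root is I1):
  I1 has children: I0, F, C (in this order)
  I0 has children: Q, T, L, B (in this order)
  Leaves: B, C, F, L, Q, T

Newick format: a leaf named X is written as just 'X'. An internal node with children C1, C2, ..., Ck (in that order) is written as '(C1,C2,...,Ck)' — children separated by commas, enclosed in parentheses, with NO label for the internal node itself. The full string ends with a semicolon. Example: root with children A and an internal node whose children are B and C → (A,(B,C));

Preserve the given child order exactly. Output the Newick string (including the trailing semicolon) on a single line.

Answer: ((Q,T,L,B),F,C);

Derivation:
internal I1 with children ['I0', 'F', 'C']
  internal I0 with children ['Q', 'T', 'L', 'B']
    leaf 'Q' → 'Q'
    leaf 'T' → 'T'
    leaf 'L' → 'L'
    leaf 'B' → 'B'
  → '(Q,T,L,B)'
  leaf 'F' → 'F'
  leaf 'C' → 'C'
→ '((Q,T,L,B),F,C)'
Final: ((Q,T,L,B),F,C);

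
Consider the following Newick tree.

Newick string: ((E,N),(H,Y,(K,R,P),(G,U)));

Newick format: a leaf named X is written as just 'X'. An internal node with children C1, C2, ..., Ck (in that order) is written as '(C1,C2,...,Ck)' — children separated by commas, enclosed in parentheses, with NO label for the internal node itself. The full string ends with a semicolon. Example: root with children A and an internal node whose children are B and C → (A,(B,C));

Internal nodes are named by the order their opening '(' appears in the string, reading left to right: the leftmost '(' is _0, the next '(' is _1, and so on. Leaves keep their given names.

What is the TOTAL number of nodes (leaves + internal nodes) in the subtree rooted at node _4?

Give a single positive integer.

Answer: 3

Derivation:
Newick: ((E,N),(H,Y,(K,R,P),(G,U)));
Locate _4: it is the '(' at position 20 (the 5th '(' reading left to right).
Query: subtree rooted at _4
_4: subtree_size = 1 + 2
  G: subtree_size = 1 + 0
  U: subtree_size = 1 + 0
Total subtree size of _4: 3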